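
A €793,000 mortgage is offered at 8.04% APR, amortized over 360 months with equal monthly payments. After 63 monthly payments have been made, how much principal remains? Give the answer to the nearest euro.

With monthly rate i = 8.04%/12 = 0.0067000, the balance after k of n payments is P · [(1+i)^n − (1+i)^k] / [(1+i)^n − 1].
(1+0.0067000)^360 = 11.06686724 and (1+0.0067000)^63 = 1.52301550, so the balance is 793,000 × (11.06686724 − 1.52301550) / (11.06686724 − 1) = €751,800.36.

€751,800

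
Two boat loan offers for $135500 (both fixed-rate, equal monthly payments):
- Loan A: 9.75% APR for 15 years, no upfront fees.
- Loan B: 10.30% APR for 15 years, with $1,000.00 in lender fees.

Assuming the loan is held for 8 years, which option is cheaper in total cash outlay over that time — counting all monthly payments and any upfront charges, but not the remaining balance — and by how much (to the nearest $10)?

Loan A by $5,380

Loan A: at 9.75% the monthly rate is 0.0081250, so the payment is 135,500 × 0.0081250 / (1 − 1.0081250^−180) = $1,435.44.
Loan B: at 10.30% the monthly rate is 0.0085833, so the payment is 135,500 × 0.0085833 / (1 − 1.0085833^−180) = $1,481.06.
Over 96 months: Loan A costs 96 × $1,435.44 = $137,802.24; Loan B costs 96 × $1,481.06 + $1,000.00 = $143,181.76.
Loan A is cheaper by $143,181.76 − $137,802.24 = $5,379.52.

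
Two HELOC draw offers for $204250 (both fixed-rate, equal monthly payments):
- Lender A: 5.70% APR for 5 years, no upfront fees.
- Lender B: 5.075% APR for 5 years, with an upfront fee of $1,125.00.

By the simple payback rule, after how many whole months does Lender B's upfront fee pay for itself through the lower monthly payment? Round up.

20 months

Lender A: monthly rate = 5.7%/12 = 0.0047500; payment = 204,250 × 0.0047500 / (1 − (1+0.0047500)^−60) = $3,920.30.
Lender B: at 5.075% the monthly rate is 0.0042292, so the payment is 204,250 × 0.0042292 / (1 − 1.0042292^−60) = $3,861.47.
Monthly savings = $3,920.30 − $3,861.47 = $58.83.
Break-even = $1,125.00 / $58.83 = 19.12 → 20 months.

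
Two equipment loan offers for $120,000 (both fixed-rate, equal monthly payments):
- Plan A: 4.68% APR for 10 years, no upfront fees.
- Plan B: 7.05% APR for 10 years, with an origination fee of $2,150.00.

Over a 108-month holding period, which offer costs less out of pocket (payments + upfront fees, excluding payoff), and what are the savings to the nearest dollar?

Plan A: monthly rate = 4.68%/12 = 0.0039000; payment = 120,000 × 0.0039000 / (1 − (1+0.0039000)^−120) = $1,254.10.
Plan B: at 7.05% the monthly rate is 0.0058750, so the payment is 120,000 × 0.0058750 / (1 − 1.0058750^−120) = $1,396.40.
Over 108 months: Plan A costs 108 × $1,254.10 = $135,442.80; Plan B costs 108 × $1,396.40 + $2,150.00 = $152,961.20.
Plan A is cheaper by $152,961.20 − $135,442.80 = $17,518.40.

Plan A by $17,518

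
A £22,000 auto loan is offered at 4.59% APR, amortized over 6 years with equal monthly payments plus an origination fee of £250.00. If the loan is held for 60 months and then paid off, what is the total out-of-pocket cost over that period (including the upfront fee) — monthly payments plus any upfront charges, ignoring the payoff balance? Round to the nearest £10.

£21,260

At 4.59% the monthly rate is 0.0038250, so the payment is 22,000 × 0.0038250 / (1 − 1.0038250^−72) = £350.14.
Total outlay = 60 × £350.14 + £250.00 = £21,258.40.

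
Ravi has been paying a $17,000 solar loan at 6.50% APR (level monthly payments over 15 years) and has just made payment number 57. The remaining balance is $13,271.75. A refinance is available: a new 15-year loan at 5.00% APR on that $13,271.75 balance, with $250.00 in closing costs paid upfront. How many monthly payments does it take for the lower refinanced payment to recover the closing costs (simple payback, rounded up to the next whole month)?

6 months

Current payment = 17,000 × 6.5%/12 / (1 − (1+0.0054167)^−180) = $148.09.
Refinanced payment = 13,271.75 × 0.0041667 / (1 − (1+0.0041667)^−180) = $104.95.
Monthly savings = $148.09 − $104.95 = $43.14.
Break-even = $250.00 / $43.14 = 5.80 → 6 months.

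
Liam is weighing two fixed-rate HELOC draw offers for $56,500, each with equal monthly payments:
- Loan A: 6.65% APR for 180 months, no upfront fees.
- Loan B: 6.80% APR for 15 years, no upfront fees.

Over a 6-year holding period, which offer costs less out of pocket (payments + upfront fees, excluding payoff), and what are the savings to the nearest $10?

Loan A: monthly rate = 6.65%/12 = 0.0055417; payment = 56,500 × 0.0055417 / (1 − (1+0.0055417)^−180) = $496.85.
Loan B: at 6.80% the monthly rate is 0.0056667, so the payment is 56,500 × 0.0056667 / (1 − 1.0056667^−180) = $501.54.
Over 72 months: Loan A costs 72 × $496.85 = $35,773.20; Loan B costs 72 × $501.54 = $36,110.88.
Loan A is cheaper by $36,110.88 − $35,773.20 = $337.68.

Loan A by $340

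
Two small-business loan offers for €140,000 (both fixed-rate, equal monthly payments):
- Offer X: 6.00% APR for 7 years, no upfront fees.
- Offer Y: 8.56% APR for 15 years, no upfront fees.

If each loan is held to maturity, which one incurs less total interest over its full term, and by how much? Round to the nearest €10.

Offer X by €77,240

Offer X: at 6.00% the monthly rate is 0.0050000, so the payment is 140,000 × 0.0050000 / (1 − 1.0050000^−84) = €2,045.20.
Total interest on Offer X = 84 × €2,045.20 − €140,000 = €31,796.80.
Offer Y: monthly rate = 8.56%/12 = 0.0071333; payment = 140,000 × 0.0071333 / (1 − (1+0.0071333)^−180) = €1,383.56.
Total interest on Offer Y = 180 × €1,383.56 − €140,000 = €109,040.80.
Offer X is lower by €77,244.00.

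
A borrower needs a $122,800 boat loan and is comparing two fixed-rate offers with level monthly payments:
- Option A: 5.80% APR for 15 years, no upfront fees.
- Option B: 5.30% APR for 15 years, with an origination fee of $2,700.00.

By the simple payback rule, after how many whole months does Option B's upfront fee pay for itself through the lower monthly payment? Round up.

83 months

Option A: at 5.80% the monthly rate is 0.0048333, so the payment is 122,800 × 0.0048333 / (1 − 1.0048333^−180) = $1,023.03.
Option B: at 5.30% the monthly rate is 0.0044167, so the payment is 122,800 × 0.0044167 / (1 − 1.0044167^−180) = $990.39.
Monthly savings = $1,023.03 − $990.39 = $32.64.
Break-even = $2,700.00 / $32.64 = 82.72 → 83 months.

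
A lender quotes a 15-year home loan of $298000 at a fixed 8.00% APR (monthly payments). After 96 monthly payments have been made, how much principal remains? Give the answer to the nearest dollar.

With monthly rate i = 8%/12 = 0.0066667, the balance after k of n payments is P · [(1+i)^n − (1+i)^k] / [(1+i)^n − 1].
(1+0.0066667)^180 = 3.30692148 and (1+0.0066667)^96 = 1.89245722, so the balance is 298,000 × (3.30692148 − 1.89245722) / (3.30692148 − 1) = $182,715.52.

$182,716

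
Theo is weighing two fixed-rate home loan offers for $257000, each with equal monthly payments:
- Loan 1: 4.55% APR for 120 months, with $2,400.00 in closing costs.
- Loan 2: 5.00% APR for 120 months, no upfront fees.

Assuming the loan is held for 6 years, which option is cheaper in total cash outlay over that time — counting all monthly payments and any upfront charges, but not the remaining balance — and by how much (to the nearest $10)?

Loan 1 by $1,640

Loan 1: monthly rate = 4.55%/12 = 0.0037917; payment = 257,000 × 0.0037917 / (1 − (1+0.0037917)^−120) = $2,669.71.
Loan 2: monthly rate = 5%/12 = 0.0041667; payment = 257,000 × 0.0041667 / (1 − (1+0.0041667)^−120) = $2,725.88.
Over 72 months: Loan 1 costs 72 × $2,669.71 + $2,400.00 = $194,619.12; Loan 2 costs 72 × $2,725.88 = $196,263.36.
Loan 1 is cheaper by $196,263.36 − $194,619.12 = $1,644.24.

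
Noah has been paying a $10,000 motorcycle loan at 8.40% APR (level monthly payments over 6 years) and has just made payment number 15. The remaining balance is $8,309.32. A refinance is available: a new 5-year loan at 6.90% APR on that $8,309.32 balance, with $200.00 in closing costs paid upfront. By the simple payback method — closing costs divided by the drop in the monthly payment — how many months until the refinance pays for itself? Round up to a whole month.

Current payment = 10,000 × 8.4%/12 / (1 − (1+0.0070000)^−72) = $177.29.
Refinanced payment = 8,309.32 × 0.0057500 / (1 − (1+0.0057500)^−60) = $164.14.
Monthly savings = $177.29 − $164.14 = $13.15.
Break-even = $200.00 / $13.15 = 15.21 → 16 months.

16 months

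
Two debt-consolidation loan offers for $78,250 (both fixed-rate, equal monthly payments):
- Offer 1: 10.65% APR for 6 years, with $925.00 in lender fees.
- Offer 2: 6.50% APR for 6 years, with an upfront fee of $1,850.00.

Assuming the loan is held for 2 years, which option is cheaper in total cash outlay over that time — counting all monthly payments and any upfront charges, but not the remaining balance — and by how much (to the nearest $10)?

Offer 2 by $2,920

Offer 1: at 10.65% the monthly rate is 0.0088750, so the payment is 78,250 × 0.0088750 / (1 − 1.0088750^−72) = $1,475.43.
Offer 2: at 6.50% the monthly rate is 0.0054167, so the payment is 78,250 × 0.0054167 / (1 − 1.0054167^−72) = $1,315.38.
Over 24 months: Offer 1 costs 24 × $1,475.43 + $925.00 = $36,335.32; Offer 2 costs 24 × $1,315.38 + $1,850.00 = $33,419.12.
Offer 2 is cheaper by $36,335.32 − $33,419.12 = $2,916.20.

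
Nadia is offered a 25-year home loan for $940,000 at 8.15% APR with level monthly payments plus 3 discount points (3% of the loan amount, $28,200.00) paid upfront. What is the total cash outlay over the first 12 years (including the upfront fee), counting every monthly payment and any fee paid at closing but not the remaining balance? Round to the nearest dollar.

Monthly rate = 8.15%/12 = 0.0067917; payment = 940,000 × 0.0067917 / (1 − (1+0.0067917)^−300) = $7,348.72.
Total outlay = 144 × $7,348.72 + $28,200.00 = $1,086,415.68.

$1,086,416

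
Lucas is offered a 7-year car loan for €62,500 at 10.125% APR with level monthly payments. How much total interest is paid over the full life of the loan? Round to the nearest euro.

Monthly rate = 10.125%/12 = 0.0084375; payment = 62,500 × 0.0084375 / (1 − (1+0.0084375)^−84) = €1,041.62.
Total paid = 84 × €1,041.62 = €87,496.08; interest = €87,496.08 − €62,500 = €24,996.08.

€24,996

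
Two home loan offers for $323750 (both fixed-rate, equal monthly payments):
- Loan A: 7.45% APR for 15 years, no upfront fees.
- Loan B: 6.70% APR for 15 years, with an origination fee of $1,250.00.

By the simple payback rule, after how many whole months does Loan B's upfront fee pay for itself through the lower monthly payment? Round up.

Loan A: monthly rate = 7.45%/12 = 0.0062083; payment = 323,750 × 0.0062083 / (1 − (1+0.0062083)^−180) = $2,992.01.
Loan B: monthly rate = 6.7%/12 = 0.0055833; payment = 323,750 × 0.0055833 / (1 − (1+0.0055833)^−180) = $2,855.93.
Monthly savings = $2,992.01 − $2,855.93 = $136.08.
Break-even = $1,250.00 / $136.08 = 9.19 → 10 months.

10 months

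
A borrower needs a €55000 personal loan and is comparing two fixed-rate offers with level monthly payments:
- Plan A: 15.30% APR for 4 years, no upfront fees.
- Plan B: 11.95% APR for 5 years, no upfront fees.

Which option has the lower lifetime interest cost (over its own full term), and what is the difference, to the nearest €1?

Plan B by €552

Plan A: monthly rate = 15.3%/12 = 0.0127500; payment = 55,000 × 0.0127500 / (1 − (1+0.0127500)^−48) = €1,539.07.
Total interest on Plan A = 48 × €1,539.07 − €55,000 = €18,875.36.
Plan B: monthly rate = 11.95%/12 = 0.0099583; payment = 55,000 × 0.0099583 / (1 − (1+0.0099583)^−60) = €1,222.06.
Total interest on Plan B = 60 × €1,222.06 − €55,000 = €18,323.60.
Plan B is lower by €551.76.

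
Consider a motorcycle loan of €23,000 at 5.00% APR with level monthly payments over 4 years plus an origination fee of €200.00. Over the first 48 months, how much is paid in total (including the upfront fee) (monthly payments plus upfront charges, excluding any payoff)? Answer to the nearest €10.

€25,620

Monthly rate = 5%/12 = 0.0041667; payment = 23,000 × 0.0041667 / (1 − (1+0.0041667)^−48) = €529.67.
Total outlay = 48 × €529.67 + €200.00 = €25,624.16.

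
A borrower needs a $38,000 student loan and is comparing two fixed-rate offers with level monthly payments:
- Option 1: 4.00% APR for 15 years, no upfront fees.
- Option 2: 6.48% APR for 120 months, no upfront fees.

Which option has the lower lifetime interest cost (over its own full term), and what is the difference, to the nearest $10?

Option 1 by $1,140

Option 1: at 4.00% the monthly rate is 0.0033333, so the payment is 38,000 × 0.0033333 / (1 − 1.0033333^−180) = $281.08.
Total interest on Option 1 = 180 × $281.08 − $38,000 = $12,594.40.
Option 2: monthly rate = 6.48%/12 = 0.0054000; payment = 38,000 × 0.0054000 / (1 − (1+0.0054000)^−120) = $431.10.
Total interest on Option 2 = 120 × $431.10 − $38,000 = $13,732.00.
Option 1 is lower by $1,137.60.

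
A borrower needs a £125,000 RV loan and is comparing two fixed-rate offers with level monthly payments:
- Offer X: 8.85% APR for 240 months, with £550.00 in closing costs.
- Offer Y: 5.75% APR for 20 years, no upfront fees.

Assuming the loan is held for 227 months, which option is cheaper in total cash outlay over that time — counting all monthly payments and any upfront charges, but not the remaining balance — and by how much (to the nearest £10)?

Offer Y by £53,900

Offer X: at 8.85% the monthly rate is 0.0073750, so the payment is 125,000 × 0.0073750 / (1 − 1.0073750^−240) = £1,112.63.
Offer Y: at 5.75% the monthly rate is 0.0047917, so the payment is 125,000 × 0.0047917 / (1 − 1.0047917^−240) = £877.60.
Over 227 months: Offer X costs 227 × £1,112.63 + £550.00 = £253,117.01; Offer Y costs 227 × £877.60 = £199,215.20.
Offer Y is cheaper by £253,117.01 − £199,215.20 = £53,901.81.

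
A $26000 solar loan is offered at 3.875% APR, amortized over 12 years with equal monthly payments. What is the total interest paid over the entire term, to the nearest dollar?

$6,553

Monthly rate = 3.875%/12 = 0.0032292; payment = 26,000 × 0.0032292 / (1 − (1+0.0032292)^−144) = $226.06.
Total paid = 144 × $226.06 = $32,552.64; interest = $32,552.64 − $26,000 = $6,552.64.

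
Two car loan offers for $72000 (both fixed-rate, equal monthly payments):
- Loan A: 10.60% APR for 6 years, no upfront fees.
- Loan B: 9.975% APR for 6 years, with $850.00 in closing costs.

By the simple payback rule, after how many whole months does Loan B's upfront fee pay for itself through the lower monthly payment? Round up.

Loan A: at 10.60% the monthly rate is 0.0088333, so the payment is 72,000 × 0.0088333 / (1 − 1.0088333^−72) = $1,355.75.
Loan B: monthly rate = 9.975%/12 = 0.0083125; payment = 72,000 × 0.0083125 / (1 − (1+0.0083125)^−72) = $1,332.95.
Monthly savings = $1,355.75 − $1,332.95 = $22.80.
Break-even = $850.00 / $22.80 = 37.28 → 38 months.

38 months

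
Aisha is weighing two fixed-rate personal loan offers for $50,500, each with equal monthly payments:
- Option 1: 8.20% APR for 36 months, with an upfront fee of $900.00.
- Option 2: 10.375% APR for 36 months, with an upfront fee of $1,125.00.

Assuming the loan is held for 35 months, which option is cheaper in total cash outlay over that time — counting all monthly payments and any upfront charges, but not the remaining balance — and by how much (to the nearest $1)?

Option 1: monthly rate = 8.2%/12 = 0.0068333; payment = 50,500 × 0.0068333 / (1 − (1+0.0068333)^−36) = $1,587.15.
Option 2: at 10.375% the monthly rate is 0.0086458, so the payment is 50,500 × 0.0086458 / (1 − 1.0086458^−36) = $1,638.40.
Over 35 months: Option 1 costs 35 × $1,587.15 + $900.00 = $56,450.25; Option 2 costs 35 × $1,638.40 + $1,125.00 = $58,469.00.
Option 1 is cheaper by $58,469.00 − $56,450.25 = $2,018.75.

Option 1 by $2,019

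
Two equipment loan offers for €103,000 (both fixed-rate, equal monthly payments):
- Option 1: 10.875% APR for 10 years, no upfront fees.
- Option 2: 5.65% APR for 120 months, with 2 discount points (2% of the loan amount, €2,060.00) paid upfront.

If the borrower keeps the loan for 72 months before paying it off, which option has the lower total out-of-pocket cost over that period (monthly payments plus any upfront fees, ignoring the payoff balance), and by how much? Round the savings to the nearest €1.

Option 1: at 10.875% the monthly rate is 0.0090625, so the payment is 103,000 × 0.0090625 / (1 − 1.0090625^−120) = €1,411.55.
Option 2: monthly rate = 5.65%/12 = 0.0047083; payment = 103,000 × 0.0047083 / (1 − (1+0.0047083)^−120) = €1,125.49.
Over 72 months: Option 1 costs 72 × €1,411.55 = €101,631.60; Option 2 costs 72 × €1,125.49 + €2,060.00 = €83,095.28.
Option 2 is cheaper by €101,631.60 − €83,095.28 = €18,536.32.

Option 2 by €18,536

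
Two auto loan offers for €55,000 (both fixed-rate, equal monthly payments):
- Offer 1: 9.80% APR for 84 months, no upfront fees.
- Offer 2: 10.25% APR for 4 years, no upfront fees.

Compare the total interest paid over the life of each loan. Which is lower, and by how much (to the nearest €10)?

Offer 2 by €8,950

Offer 1: at 9.80% the monthly rate is 0.0081667, so the payment is 55,000 × 0.0081667 / (1 − 1.0081667^−84) = €907.39.
Total interest on Offer 1 = 84 × €907.39 − €55,000 = €21,220.76.
Offer 2: at 10.25% the monthly rate is 0.0085417, so the payment is 55,000 × 0.0085417 / (1 − 1.0085417^−48) = €1,401.55.
Total interest on Offer 2 = 48 × €1,401.55 − €55,000 = €12,274.40.
Offer 2 is lower by €8,946.36.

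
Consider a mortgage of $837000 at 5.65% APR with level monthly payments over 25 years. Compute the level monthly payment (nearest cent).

At 5.65% the monthly rate is 0.0047083, so the payment is 837,000 × 0.0047083 / (1 − 1.0047083^−300) = $5,215.16.

$5,215.16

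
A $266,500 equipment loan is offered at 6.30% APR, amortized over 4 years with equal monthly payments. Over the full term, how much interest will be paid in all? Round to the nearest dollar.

$35,683

Monthly rate = 6.3%/12 = 0.0052500; payment = 266,500 × 0.0052500 / (1 − (1+0.0052500)^−48) = $6,295.48.
Total paid = 48 × $6,295.48 = $302,183.04; interest = $302,183.04 − $266,500 = $35,683.04.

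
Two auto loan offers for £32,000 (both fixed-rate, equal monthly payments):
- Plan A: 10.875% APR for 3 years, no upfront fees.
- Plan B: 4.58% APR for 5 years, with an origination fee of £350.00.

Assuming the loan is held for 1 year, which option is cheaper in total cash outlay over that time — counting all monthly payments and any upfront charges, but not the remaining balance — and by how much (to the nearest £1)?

Plan A: at 10.875% the monthly rate is 0.0090625, so the payment is 32,000 × 0.0090625 / (1 − 1.0090625^−36) = £1,045.75.
Plan B: at 4.58% the monthly rate is 0.0038167, so the payment is 32,000 × 0.0038167 / (1 − 1.0038167^−60) = £597.74.
Over 12 months: Plan A costs 12 × £1,045.75 = £12,549.00; Plan B costs 12 × £597.74 + £350.00 = £7,522.88.
Plan B is cheaper by £12,549.00 − £7,522.88 = £5,026.12.

Plan B by £5,026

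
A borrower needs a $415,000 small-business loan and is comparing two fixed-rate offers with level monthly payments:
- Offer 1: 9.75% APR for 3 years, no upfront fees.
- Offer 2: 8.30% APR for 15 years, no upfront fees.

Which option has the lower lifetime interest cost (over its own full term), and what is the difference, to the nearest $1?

Offer 1 by $246,549

Offer 1: monthly rate = 9.75%/12 = 0.0081250; payment = 415,000 × 0.0081250 / (1 − (1+0.0081250)^−36) = $13,342.23.
Total interest on Offer 1 = 36 × $13,342.23 − $415,000 = $65,320.28.
Offer 2: at 8.30% the monthly rate is 0.0069167, so the payment is 415,000 × 0.0069167 / (1 − 1.0069167^−180) = $4,038.16.
Total interest on Offer 2 = 180 × $4,038.16 − $415,000 = $311,868.80.
Offer 1 is lower by $246,548.52.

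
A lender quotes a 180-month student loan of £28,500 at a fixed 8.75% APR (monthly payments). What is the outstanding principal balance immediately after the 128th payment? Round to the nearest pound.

£12,291

With monthly rate i = 8.75%/12 = 0.0072917, the balance after k of n payments is P · [(1+i)^n − (1+i)^k] / [(1+i)^n − 1].
(1+0.0072917)^180 = 3.69779974 and (1+0.0072917)^128 = 2.53437487, so the balance is 28,500 × (3.69779974 − 2.53437487) / (3.69779974 − 1) = £12,290.61.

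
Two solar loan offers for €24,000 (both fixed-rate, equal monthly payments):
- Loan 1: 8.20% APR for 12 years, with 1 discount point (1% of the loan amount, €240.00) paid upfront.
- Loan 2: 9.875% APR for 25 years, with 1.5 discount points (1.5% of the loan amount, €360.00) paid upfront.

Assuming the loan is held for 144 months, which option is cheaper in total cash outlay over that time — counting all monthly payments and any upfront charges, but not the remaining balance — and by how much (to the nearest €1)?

Loan 2 by €6,569

Loan 1: monthly rate = 8.2%/12 = 0.0068333; payment = 24,000 × 0.0068333 / (1 − (1+0.0068333)^−144) = €262.43.
Loan 2: at 9.875% the monthly rate is 0.0082292, so the payment is 24,000 × 0.0082292 / (1 − 1.0082292^−300) = €215.98.
Over 144 months: Loan 1 costs 144 × €262.43 + €240.00 = €38,029.92; Loan 2 costs 144 × €215.98 + €360.00 = €31,461.12.
Loan 2 is cheaper by €38,029.92 − €31,461.12 = €6,568.80.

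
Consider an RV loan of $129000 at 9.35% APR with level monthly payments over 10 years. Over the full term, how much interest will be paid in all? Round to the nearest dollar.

$70,038

Monthly rate = 9.35%/12 = 0.0077917; payment = 129,000 × 0.0077917 / (1 − (1+0.0077917)^−120) = $1,658.65.
Total paid = 120 × $1,658.65 = $199,038.00; interest = $199,038.00 − $129,000 = $70,038.00.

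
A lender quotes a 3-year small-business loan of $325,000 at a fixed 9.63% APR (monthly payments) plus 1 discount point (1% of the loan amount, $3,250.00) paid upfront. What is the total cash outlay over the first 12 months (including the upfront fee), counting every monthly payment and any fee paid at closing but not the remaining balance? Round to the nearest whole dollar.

Monthly rate = 9.63%/12 = 0.0080250; payment = 325,000 × 0.0080250 / (1 − (1+0.0080250)^−36) = $10,430.47.
Total outlay = 12 × $10,430.47 + $3,250.00 = $128,415.64.

$128,416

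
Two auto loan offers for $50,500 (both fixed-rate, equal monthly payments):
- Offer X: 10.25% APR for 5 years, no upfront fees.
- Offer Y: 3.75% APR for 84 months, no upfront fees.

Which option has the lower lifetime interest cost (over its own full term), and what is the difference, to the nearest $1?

Offer X: monthly rate = 10.25%/12 = 0.0085417; payment = 50,500 × 0.0085417 / (1 − (1+0.0085417)^−60) = $1,079.20.
Total interest on Offer X = 60 × $1,079.20 − $50,500 = $14,252.00.
Offer Y: monthly rate = 3.75%/12 = 0.0031250; payment = 50,500 × 0.0031250 / (1 − (1+0.0031250)^−84) = $684.48.
Total interest on Offer Y = 84 × $684.48 − $50,500 = $6,996.32.
Offer Y is lower by $7,255.68.

Offer Y by $7,256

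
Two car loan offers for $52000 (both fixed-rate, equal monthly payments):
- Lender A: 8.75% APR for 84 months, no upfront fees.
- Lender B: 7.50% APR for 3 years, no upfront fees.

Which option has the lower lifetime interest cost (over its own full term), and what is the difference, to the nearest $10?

Lender A: at 8.75% the monthly rate is 0.0072917, so the payment is 52,000 × 0.0072917 / (1 − 1.0072917^−84) = $830.05.
Total interest on Lender A = 84 × $830.05 − $52,000 = $17,724.20.
Lender B: at 7.50% the monthly rate is 0.0062500, so the payment is 52,000 × 0.0062500 / (1 − 1.0062500^−36) = $1,617.52.
Total interest on Lender B = 36 × $1,617.52 − $52,000 = $6,230.72.
Lender B is lower by $11,493.48.

Lender B by $11,490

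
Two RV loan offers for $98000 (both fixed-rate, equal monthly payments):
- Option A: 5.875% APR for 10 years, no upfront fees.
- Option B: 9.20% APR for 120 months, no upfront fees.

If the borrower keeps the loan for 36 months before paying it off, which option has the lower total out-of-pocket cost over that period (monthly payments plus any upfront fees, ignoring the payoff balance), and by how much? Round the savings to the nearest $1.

Option A by $6,127

Option A: monthly rate = 5.875%/12 = 0.0048958; payment = 98,000 × 0.0048958 / (1 − (1+0.0048958)^−120) = $1,081.86.
Option B: monthly rate = 9.2%/12 = 0.0076667; payment = 98,000 × 0.0076667 / (1 − (1+0.0076667)^−120) = $1,252.05.
Over 36 months: Option A costs 36 × $1,081.86 = $38,946.96; Option B costs 36 × $1,252.05 = $45,073.80.
Option A is cheaper by $45,073.80 − $38,946.96 = $6,126.84.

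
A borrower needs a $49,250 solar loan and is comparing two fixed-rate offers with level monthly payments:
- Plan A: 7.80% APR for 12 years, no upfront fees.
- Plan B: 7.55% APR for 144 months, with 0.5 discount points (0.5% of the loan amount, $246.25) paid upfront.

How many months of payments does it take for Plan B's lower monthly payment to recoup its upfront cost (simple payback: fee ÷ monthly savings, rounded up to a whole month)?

Plan A: monthly rate = 7.8%/12 = 0.0065000; payment = 49,250 × 0.0065000 / (1 − (1+0.0065000)^−144) = $527.72.
Plan B: monthly rate = 7.55%/12 = 0.0062917; payment = 49,250 × 0.0062917 / (1 − (1+0.0062917)^−144) = $521.03.
Monthly savings = $527.72 − $521.03 = $6.69.
Break-even = $246.25 / $6.69 = 36.81 → 37 months.

37 months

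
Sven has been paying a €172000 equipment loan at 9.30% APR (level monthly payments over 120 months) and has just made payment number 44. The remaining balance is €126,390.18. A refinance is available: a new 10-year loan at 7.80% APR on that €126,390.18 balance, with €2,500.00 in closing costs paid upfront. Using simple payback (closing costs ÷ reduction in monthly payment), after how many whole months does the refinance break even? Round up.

4 months

Current payment = 172,000 × 9.3%/12 / (1 − (1+0.0077500)^−120) = €2,206.85.
Refinanced payment = 126,390.18 × 0.0065000 / (1 − (1+0.0065000)^−120) = €1,520.14.
Monthly savings = €2,206.85 − €1,520.14 = €686.71.
Break-even = €2,500.00 / €686.71 = 3.64 → 4 months.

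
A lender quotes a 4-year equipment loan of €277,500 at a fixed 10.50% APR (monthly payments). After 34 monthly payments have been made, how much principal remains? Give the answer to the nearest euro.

€93,235

With monthly rate i = 10.5%/12 = 0.0087500, the balance after k of n payments is P · [(1+i)^n − (1+i)^k] / [(1+i)^n − 1].
(1+0.0087500)^48 = 1.51918370 and (1+0.0087500)^34 = 1.34474712, so the balance is 277,500 × (1.51918370 − 1.34474712) / (1.51918370 − 1) = €93,235.11.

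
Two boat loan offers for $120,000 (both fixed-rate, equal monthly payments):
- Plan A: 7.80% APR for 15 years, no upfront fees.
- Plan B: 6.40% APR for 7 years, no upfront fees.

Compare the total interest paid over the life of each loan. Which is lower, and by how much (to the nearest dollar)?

Plan B by $54,740

Plan A: at 7.80% the monthly rate is 0.0065000, so the payment is 120,000 × 0.0065000 / (1 − 1.0065000^−180) = $1,132.97.
Total interest on Plan A = 180 × $1,132.97 − $120,000 = $83,934.60.
Plan B: at 6.40% the monthly rate is 0.0053333, so the payment is 120,000 × 0.0053333 / (1 − 1.0053333^−84) = $1,776.13.
Total interest on Plan B = 84 × $1,776.13 − $120,000 = $29,194.92.
Plan B is lower by $54,739.68.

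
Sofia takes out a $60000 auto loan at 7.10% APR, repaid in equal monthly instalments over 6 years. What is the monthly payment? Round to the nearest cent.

$1,025.82

At 7.10% the monthly rate is 0.0059167, so the payment is 60,000 × 0.0059167 / (1 − 1.0059167^−72) = $1,025.82.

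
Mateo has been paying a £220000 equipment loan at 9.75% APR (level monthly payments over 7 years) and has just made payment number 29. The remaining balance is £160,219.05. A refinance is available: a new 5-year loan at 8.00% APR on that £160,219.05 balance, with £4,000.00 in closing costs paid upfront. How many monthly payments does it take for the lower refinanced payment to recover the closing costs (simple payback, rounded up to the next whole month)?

11 months

Current payment = 220,000 × 9.75%/12 / (1 − (1+0.0081250)^−84) = £3,623.91.
Refinanced payment = 160,219.05 × 0.0066667 / (1 − (1+0.0066667)^−60) = £3,248.66.
Monthly savings = £3,623.91 − £3,248.66 = £375.25.
Break-even = £4,000.00 / £375.25 = 10.66 → 11 months.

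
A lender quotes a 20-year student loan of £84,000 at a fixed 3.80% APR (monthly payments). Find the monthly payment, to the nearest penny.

£500.21

At 3.80% the monthly rate is 0.0031667, so the payment is 84,000 × 0.0031667 / (1 − 1.0031667^−240) = £500.21.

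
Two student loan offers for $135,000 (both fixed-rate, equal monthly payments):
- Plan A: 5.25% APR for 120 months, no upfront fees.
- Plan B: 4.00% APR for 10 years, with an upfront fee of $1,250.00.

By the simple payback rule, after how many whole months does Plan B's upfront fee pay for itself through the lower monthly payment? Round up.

16 months

Plan A: at 5.25% the monthly rate is 0.0043750, so the payment is 135,000 × 0.0043750 / (1 − 1.0043750^−120) = $1,448.44.
Plan B: at 4.00% the monthly rate is 0.0033333, so the payment is 135,000 × 0.0033333 / (1 − 1.0033333^−120) = $1,366.81.
Monthly savings = $1,448.44 − $1,366.81 = $81.63.
Break-even = $1,250.00 / $81.63 = 15.31 → 16 months.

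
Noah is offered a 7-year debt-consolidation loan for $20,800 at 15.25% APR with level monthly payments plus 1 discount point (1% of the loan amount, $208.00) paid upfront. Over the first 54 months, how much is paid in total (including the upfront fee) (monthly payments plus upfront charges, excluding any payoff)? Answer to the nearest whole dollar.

$22,040

At 15.25% the monthly rate is 0.0127083, so the payment is 20,800 × 0.0127083 / (1 − 1.0127083^−84) = $404.30.
Total outlay = 54 × $404.30 + $208.00 = $22,040.20.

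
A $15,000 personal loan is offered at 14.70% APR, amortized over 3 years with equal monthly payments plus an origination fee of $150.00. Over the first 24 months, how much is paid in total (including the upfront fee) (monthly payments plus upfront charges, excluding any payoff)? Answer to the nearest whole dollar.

Monthly rate = 14.7%/12 = 0.0122500; payment = 15,000 × 0.0122500 / (1 − (1+0.0122500)^−36) = $517.78.
Total outlay = 24 × $517.78 + $150.00 = $12,576.72.

$12,577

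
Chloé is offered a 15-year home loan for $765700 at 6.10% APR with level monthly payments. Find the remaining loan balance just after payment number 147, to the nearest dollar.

$197,101

With monthly rate i = 6.1%/12 = 0.0050833, the balance after k of n payments is P · [(1+i)^n − (1+i)^k] / [(1+i)^n − 1].
(1+0.0050833)^180 = 2.49099499 and (1+0.0050833)^147 = 2.10719389, so the balance is 765,700 × (2.49099499 − 2.10719389) / (2.49099499 − 1) = $197,100.93.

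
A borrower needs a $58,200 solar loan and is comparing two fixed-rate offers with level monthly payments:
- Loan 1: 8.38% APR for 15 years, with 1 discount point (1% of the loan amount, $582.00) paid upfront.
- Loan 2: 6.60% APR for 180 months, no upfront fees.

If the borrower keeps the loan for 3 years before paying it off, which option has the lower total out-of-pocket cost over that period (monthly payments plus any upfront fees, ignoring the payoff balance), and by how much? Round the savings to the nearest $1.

Loan 2 by $2,700

Loan 1: at 8.38% the monthly rate is 0.0069833, so the payment is 58,200 × 0.0069833 / (1 − 1.0069833^−180) = $569.03.
Loan 2: monthly rate = 6.6%/12 = 0.0055000; payment = 58,200 × 0.0055000 / (1 − (1+0.0055000)^−180) = $510.19.
Over 36 months: Loan 1 costs 36 × $569.03 + $582.00 = $21,067.08; Loan 2 costs 36 × $510.19 = $18,366.84.
Loan 2 is cheaper by $21,067.08 − $18,366.84 = $2,700.24.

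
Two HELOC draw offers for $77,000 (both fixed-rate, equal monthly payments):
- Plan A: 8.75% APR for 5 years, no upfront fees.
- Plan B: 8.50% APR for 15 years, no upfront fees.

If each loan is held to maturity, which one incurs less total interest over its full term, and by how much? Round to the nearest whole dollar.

Plan A by $41,141

Plan A: at 8.75% the monthly rate is 0.0072917, so the payment is 77,000 × 0.0072917 / (1 − 1.0072917^−60) = $1,589.07.
Total interest on Plan A = 60 × $1,589.07 − $77,000 = $18,344.20.
Plan B: at 8.50% the monthly rate is 0.0070833, so the payment is 77,000 × 0.0070833 / (1 − 1.0070833^−180) = $758.25.
Total interest on Plan B = 180 × $758.25 − $77,000 = $59,485.00.
Plan A is lower by $41,140.80.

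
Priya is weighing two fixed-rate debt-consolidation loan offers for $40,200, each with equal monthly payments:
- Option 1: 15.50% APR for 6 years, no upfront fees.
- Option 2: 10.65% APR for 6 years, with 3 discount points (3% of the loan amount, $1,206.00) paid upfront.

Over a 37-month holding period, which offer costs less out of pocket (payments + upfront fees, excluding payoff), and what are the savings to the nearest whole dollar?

Option 1: at 15.50% the monthly rate is 0.0129167, so the payment is 40,200 × 0.0129167 / (1 − 1.0129167^−72) = $860.98.
Option 2: at 10.65% the monthly rate is 0.0088750, so the payment is 40,200 × 0.0088750 / (1 − 1.0088750^−72) = $757.98.
Over 37 months: Option 1 costs 37 × $860.98 = $31,856.26; Option 2 costs 37 × $757.98 + $1,206.00 = $29,251.26.
Option 2 is cheaper by $31,856.26 − $29,251.26 = $2,605.00.

Option 2 by $2,605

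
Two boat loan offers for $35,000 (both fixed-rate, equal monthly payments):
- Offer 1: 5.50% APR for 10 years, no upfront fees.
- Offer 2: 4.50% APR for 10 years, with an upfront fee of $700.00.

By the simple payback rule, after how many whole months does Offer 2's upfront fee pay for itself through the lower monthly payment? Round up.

Offer 1: at 5.50% the monthly rate is 0.0045833, so the payment is 35,000 × 0.0045833 / (1 − 1.0045833^−120) = $379.84.
Offer 2: at 4.50% the monthly rate is 0.0037500, so the payment is 35,000 × 0.0037500 / (1 − 1.0037500^−120) = $362.73.
Monthly savings = $379.84 − $362.73 = $17.11.
Break-even = $700.00 / $17.11 = 40.91 → 41 months.

41 months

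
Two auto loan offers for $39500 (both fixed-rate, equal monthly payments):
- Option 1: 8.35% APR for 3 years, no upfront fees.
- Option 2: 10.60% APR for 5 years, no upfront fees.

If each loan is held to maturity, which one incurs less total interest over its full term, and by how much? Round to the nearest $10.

Option 1 by $6,270

Option 1: at 8.35% the monthly rate is 0.0069583, so the payment is 39,500 × 0.0069583 / (1 − 1.0069583^−36) = $1,244.17.
Total interest on Option 1 = 36 × $1,244.17 − $39,500 = $5,290.12.
Option 2: monthly rate = 10.6%/12 = 0.0088333; payment = 39,500 × 0.0088333 / (1 − (1+0.0088333)^−60) = $850.97.
Total interest on Option 2 = 60 × $850.97 − $39,500 = $11,558.20.
Option 1 is lower by $6,268.08.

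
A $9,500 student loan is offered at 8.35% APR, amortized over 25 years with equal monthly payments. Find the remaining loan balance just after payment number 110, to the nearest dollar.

$7,949

With monthly rate i = 8.35%/12 = 0.0069583, the balance after k of n payments is P · [(1+i)^n − (1+i)^k] / [(1+i)^n − 1].
(1+0.0069583)^300 = 8.00663646 and (1+0.0069583)^110 = 2.14419876, so the balance is 9,500 × (8.00663646 − 2.14419876) / (8.00663646 − 1) = $7,948.63.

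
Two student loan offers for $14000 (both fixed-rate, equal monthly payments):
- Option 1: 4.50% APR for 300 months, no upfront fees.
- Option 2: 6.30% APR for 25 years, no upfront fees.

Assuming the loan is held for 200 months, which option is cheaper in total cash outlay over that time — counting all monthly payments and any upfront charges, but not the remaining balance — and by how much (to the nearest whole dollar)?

Option 1: monthly rate = 4.5%/12 = 0.0037500; payment = 14,000 × 0.0037500 / (1 − (1+0.0037500)^−300) = $77.82.
Option 2: at 6.30% the monthly rate is 0.0052500, so the payment is 14,000 × 0.0052500 / (1 − 1.0052500^−300) = $92.79.
Over 200 months: Option 1 costs 200 × $77.82 = $15,564.00; Option 2 costs 200 × $92.79 = $18,558.00.
Option 1 is cheaper by $18,558.00 − $15,564.00 = $2,994.00.

Option 1 by $2,994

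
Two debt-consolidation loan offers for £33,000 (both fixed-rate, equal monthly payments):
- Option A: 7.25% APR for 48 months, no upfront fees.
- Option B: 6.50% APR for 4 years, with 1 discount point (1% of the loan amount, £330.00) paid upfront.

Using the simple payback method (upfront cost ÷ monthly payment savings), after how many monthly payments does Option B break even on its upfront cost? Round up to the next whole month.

Option A: at 7.25% the monthly rate is 0.0060417, so the payment is 33,000 × 0.0060417 / (1 − 1.0060417^−48) = £794.06.
Option B: monthly rate = 6.5%/12 = 0.0054167; payment = 33,000 × 0.0054167 / (1 − (1+0.0054167)^−48) = £782.59.
Monthly savings = £794.06 − £782.59 = £11.47.
Break-even = £330.00 / £11.47 = 28.77 → 29 months.

29 months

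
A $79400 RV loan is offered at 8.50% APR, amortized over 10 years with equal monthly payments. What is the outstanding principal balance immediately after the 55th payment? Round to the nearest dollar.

$51,139

With monthly rate i = 8.5%/12 = 0.0070833, the balance after k of n payments is P · [(1+i)^n − (1+i)^k] / [(1+i)^n − 1].
(1+0.0070833)^120 = 2.33264712 and (1+0.0070833)^55 = 1.47433942, so the balance is 79,400 × (2.33264712 − 1.47433942) / (2.33264712 − 1) = $51,138.54.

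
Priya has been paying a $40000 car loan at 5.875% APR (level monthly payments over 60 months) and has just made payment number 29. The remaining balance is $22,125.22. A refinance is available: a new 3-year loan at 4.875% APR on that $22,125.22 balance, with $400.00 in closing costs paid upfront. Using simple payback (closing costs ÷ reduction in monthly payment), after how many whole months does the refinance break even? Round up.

4 months

Current payment = 40,000 × 5.875%/12 / (1 − (1+0.0048958)^−60) = $770.99.
Refinanced payment = 22,125.22 × 0.0040625 / (1 − (1+0.0040625)^−36) = $661.87.
Monthly savings = $770.99 − $661.87 = $109.12.
Break-even = $400.00 / $109.12 = 3.67 → 4 months.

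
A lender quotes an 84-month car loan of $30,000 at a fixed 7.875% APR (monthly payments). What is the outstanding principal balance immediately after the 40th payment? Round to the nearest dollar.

$17,748

With monthly rate i = 7.875%/12 = 0.0065625, the balance after k of n payments is P · [(1+i)^n − (1+i)^k] / [(1+i)^n − 1].
(1+0.0065625)^84 = 1.73229841 and (1+0.0065625)^40 = 1.29906194, so the balance is 30,000 × (1.73229841 − 1.29906194) / (1.73229841 − 1) = $17,748.36.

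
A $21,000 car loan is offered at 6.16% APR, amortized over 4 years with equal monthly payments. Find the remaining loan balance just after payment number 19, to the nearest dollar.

$13,299

With monthly rate i = 6.16%/12 = 0.0051333, the balance after k of n payments is P · [(1+i)^n − (1+i)^k] / [(1+i)^n − 1].
(1+0.0051333)^48 = 1.27860511 and (1+0.0051333)^19 = 1.10217318, so the balance is 21,000 × (1.27860511 − 1.10217318) / (1.27860511 − 1) = $13,298.65.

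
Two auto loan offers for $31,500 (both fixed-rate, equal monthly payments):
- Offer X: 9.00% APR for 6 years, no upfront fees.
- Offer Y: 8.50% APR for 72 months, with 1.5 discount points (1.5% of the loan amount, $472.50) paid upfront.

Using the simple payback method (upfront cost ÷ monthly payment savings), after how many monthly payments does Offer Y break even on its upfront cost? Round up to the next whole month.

61 months

Offer X: at 9.00% the monthly rate is 0.0075000, so the payment is 31,500 × 0.0075000 / (1 − 1.0075000^−72) = $567.80.
Offer Y: at 8.50% the monthly rate is 0.0070833, so the payment is 31,500 × 0.0070833 / (1 − 1.0070833^−72) = $560.02.
Monthly savings = $567.80 − $560.02 = $7.78.
Break-even = $472.50 / $7.78 = 60.73 → 61 months.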